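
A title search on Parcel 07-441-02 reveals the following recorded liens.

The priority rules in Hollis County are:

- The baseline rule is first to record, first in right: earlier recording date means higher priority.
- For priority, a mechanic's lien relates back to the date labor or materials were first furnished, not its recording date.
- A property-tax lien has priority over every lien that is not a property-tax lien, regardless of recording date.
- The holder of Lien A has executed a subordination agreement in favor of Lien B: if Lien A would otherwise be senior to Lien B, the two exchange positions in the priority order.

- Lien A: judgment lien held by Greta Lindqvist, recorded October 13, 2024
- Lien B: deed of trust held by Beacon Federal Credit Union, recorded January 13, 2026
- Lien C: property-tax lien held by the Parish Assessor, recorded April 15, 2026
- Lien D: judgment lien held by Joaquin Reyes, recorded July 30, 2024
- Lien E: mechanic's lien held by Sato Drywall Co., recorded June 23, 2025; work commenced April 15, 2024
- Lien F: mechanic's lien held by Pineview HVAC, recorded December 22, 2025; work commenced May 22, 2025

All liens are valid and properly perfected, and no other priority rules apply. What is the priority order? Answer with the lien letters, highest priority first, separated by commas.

Effective dates: E's effective date is April 15, 2024, when work began; F relates back to May 22, 2025 (work commenced).
C, as a property-tax lien, has superpriority and ranks first.
Among the remaining liens, by effective date: E (April 15, 2024), D (July 30, 2024), A (October 13, 2024), F (May 22, 2025), B (January 13, 2026).
The subordination applies — A was senior to B — so A and B swap.

C, E, D, B, F, A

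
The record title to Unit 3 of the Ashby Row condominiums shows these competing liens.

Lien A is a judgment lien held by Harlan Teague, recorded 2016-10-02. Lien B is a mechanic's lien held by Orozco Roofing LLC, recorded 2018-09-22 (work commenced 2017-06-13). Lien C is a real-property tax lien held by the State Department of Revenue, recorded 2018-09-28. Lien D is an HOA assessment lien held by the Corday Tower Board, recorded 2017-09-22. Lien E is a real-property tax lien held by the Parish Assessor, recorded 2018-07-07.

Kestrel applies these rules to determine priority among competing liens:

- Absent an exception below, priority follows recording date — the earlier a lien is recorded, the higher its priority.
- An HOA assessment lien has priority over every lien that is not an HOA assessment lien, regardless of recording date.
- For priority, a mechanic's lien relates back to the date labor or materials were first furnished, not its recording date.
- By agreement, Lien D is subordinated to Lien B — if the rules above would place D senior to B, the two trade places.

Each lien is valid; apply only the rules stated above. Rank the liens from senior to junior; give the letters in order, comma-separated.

Effective dates after the stated exceptions: B's effective date is 2017-06-13, when work began.
D is an HOA assessment lien, so it outranks all other liens regardless of date.
Remaining liens by effective date: A (2016-10-02), B (2017-06-13), E (2018-07-07), C (2018-09-28).
D would otherwise be senior to B, so under the subordination agreement D and B exchange positions.

B, A, D, E, C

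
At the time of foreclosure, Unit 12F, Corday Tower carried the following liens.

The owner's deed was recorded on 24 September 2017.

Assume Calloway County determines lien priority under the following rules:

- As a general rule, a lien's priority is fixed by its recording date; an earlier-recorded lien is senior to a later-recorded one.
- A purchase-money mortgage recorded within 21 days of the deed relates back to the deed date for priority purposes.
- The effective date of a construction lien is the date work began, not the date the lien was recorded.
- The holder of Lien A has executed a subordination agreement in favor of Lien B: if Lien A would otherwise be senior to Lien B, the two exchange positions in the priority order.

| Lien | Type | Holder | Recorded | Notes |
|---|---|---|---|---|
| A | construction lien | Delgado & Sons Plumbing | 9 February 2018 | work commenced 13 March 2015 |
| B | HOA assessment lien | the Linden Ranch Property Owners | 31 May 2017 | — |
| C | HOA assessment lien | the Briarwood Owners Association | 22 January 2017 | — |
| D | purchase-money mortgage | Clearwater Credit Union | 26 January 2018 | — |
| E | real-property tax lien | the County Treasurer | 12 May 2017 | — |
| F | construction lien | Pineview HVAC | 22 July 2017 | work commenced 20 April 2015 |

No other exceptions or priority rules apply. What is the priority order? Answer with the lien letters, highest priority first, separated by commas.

B, F, C, E, A, D

Effective dates: A's effective date is 13 March 2015, when work began; D was recorded 124 days after the deed, outside the 21-day window, so it keeps its recording date; F relates back to 20 April 2015 (work commenced).
Sorted by effective date: A (13 March 2015), F (20 April 2015), C (22 January 2017), E (12 May 2017), B (31 May 2017), D (26 January 2018).
A is senior to B before the subordination, so the two trade places.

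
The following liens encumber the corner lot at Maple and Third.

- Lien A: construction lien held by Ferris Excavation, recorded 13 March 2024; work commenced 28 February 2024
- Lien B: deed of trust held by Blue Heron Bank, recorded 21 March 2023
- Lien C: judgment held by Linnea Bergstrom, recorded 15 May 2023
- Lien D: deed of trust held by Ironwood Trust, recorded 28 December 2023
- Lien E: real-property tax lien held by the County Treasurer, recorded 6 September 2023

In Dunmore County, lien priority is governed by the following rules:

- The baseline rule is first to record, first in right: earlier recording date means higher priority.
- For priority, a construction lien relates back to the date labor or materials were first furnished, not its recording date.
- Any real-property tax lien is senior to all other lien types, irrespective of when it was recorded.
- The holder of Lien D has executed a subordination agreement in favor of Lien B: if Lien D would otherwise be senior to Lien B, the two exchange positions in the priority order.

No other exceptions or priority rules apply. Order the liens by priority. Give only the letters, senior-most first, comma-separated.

E, B, C, D, A

Effective dates after the stated exceptions: A relates back to 28 February 2024 (work commenced).
E, as a real-property tax lien, has superpriority and ranks first.
Among the remaining liens, by effective date: B (21 March 2023), C (15 May 2023), D (28 December 2023), A (28 February 2024).
D already ranks below B; the subordination has no effect.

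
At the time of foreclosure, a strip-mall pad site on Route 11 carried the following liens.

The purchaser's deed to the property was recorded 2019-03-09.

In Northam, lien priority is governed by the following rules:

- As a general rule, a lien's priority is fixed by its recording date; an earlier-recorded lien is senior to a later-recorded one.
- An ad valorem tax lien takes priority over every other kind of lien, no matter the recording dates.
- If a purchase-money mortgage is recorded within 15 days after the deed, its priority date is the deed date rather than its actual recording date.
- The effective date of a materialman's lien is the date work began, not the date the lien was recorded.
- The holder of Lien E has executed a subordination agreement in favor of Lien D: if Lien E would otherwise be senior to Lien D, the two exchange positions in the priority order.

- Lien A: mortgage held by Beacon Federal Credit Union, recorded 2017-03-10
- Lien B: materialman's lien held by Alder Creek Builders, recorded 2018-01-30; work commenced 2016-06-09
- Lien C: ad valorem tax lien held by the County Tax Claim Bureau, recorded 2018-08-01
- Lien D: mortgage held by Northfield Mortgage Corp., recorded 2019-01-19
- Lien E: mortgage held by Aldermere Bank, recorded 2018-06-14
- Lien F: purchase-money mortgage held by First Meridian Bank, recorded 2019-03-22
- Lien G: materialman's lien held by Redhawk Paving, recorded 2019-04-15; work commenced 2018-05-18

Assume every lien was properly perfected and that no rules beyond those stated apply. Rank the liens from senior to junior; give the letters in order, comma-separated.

Effective dates: B is treated as recorded 2016-06-09, the work-commencement date; F relates back to the deed date 2019-03-09; G's effective date is 2018-05-18, when work began.
As an ad valorem tax lien, C is senior to every other lien.
Remaining liens by effective date: B (2016-06-09), A (2017-03-10), G (2018-05-18), E (2018-06-14), D (2019-01-19), F (2019-03-09).
The subordination applies — E was senior to D — so E and D swap.

C, B, A, G, D, E, F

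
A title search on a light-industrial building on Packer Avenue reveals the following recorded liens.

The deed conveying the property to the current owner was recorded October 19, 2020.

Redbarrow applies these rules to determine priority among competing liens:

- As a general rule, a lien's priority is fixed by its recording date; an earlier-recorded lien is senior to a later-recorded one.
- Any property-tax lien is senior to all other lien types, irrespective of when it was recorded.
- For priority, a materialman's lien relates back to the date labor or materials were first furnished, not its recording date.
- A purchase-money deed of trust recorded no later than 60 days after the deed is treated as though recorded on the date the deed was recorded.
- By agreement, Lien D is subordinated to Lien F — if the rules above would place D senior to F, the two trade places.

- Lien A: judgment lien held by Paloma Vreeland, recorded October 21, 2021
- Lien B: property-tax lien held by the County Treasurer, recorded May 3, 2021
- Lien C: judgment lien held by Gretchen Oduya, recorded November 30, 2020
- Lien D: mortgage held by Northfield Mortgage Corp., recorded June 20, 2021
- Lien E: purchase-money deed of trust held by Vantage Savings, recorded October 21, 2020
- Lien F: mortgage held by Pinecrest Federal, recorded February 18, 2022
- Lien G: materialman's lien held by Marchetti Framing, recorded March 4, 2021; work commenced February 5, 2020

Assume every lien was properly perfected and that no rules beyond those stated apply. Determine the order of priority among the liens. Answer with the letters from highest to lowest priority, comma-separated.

First, effective dates: E relates back to the deed date October 19, 2020; G's effective date is February 5, 2020, when work began.
B is a property-tax lien, so it outranks all other liens regardless of date.
Ordering the rest by effective date: G (February 5, 2020), E (October 19, 2020), C (November 30, 2020), D (June 20, 2021), A (October 21, 2021), F (February 18, 2022).
The subordination applies — D was senior to F — so D and F swap.

B, G, E, C, F, A, D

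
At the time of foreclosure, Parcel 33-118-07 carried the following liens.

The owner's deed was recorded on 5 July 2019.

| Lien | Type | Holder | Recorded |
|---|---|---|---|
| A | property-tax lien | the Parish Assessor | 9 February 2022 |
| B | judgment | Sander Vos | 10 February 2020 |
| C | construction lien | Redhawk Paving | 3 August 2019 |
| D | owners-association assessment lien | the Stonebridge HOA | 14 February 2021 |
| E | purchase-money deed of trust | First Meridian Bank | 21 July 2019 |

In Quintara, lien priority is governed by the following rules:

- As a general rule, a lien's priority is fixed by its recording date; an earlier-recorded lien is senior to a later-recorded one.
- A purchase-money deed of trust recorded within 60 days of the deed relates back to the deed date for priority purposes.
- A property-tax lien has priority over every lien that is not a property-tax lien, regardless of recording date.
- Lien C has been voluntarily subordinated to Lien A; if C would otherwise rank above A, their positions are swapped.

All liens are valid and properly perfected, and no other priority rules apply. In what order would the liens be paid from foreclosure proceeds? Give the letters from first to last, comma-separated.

Effective dates after the stated exceptions: E was recorded within the 60-day window, so its effective date is the deed date 5 July 2019.
A is a property-tax lien and takes priority over every other lien.
Among the remaining liens, by effective date: E (5 July 2019), C (3 August 2019), B (10 February 2020), D (14 February 2021).
C is already junior to A, so the subordination agreement changes nothing.

A, E, C, B, D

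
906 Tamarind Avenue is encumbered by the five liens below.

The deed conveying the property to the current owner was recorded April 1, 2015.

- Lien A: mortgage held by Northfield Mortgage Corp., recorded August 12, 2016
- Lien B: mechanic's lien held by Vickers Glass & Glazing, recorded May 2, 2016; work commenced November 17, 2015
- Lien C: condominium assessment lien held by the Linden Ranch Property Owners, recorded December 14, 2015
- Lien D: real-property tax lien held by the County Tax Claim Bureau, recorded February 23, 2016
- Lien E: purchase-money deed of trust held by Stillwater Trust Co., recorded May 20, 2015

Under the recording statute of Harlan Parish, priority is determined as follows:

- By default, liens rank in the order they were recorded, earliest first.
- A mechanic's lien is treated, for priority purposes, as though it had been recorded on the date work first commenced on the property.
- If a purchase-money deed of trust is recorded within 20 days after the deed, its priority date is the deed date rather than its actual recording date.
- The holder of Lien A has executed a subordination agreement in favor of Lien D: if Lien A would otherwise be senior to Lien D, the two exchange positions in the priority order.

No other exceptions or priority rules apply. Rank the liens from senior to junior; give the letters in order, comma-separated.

E, B, C, D, A

Effective dates after the stated exceptions: B is treated as recorded November 17, 2015, the work-commencement date; E missed the 20-day window (49 days after the deed), so its recording date stands.
Sorted by effective date: E (May 20, 2015), B (November 17, 2015), C (December 14, 2015), D (February 23, 2016), A (August 12, 2016).
A is already junior to D, so the subordination agreement changes nothing.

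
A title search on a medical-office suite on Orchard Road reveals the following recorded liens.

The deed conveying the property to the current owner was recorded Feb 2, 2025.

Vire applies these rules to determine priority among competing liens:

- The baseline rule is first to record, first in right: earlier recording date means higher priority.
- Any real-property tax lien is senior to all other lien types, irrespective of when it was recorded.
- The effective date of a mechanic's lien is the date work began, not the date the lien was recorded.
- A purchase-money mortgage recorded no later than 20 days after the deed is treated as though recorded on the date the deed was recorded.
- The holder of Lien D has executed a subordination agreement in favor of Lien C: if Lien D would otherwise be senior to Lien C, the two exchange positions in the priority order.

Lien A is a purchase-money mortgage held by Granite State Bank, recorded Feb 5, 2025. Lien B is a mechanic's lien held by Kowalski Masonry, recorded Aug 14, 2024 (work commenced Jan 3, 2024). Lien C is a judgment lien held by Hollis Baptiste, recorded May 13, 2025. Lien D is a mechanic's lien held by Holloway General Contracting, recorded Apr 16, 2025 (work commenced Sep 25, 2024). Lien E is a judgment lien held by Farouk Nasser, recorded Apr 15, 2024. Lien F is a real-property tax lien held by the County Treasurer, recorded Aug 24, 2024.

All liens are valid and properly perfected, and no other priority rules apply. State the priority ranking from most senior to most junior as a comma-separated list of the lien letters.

F, B, E, C, A, D

First, effective dates: A was recorded within the 20-day window, so its effective date is the deed date Feb 2, 2025; B is treated as recorded Jan 3, 2024, the work-commencement date; D is treated as recorded Sep 25, 2024, the work-commencement date.
F is a real-property tax lien, so it outranks all other liens regardless of date.
Ordering the rest by effective date: B (Jan 3, 2024), E (Apr 15, 2024), D (Sep 25, 2024), A (Feb 2, 2025), C (May 13, 2025).
Because D would otherwise rank above C, the subordination swaps them.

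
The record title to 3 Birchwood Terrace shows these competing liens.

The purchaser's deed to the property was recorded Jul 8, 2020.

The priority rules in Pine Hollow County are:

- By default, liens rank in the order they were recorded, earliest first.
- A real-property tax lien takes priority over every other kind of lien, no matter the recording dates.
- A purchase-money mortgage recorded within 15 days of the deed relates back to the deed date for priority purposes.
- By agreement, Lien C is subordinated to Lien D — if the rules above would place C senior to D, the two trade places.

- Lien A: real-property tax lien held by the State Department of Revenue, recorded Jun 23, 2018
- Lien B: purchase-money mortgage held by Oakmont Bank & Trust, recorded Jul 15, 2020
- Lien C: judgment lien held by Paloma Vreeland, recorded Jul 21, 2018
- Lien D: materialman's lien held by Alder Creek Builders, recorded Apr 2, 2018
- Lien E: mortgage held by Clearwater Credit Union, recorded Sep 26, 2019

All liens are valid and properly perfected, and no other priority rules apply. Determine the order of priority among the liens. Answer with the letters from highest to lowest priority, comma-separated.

Effective dates: B relates back to the deed date Jul 8, 2020.
A is a real-property tax lien and takes priority over every other lien.
Remaining liens by effective date: D (Apr 2, 2018), C (Jul 21, 2018), E (Sep 26, 2019), B (Jul 8, 2020).
Since C is not senior to D, the subordination leaves the order unchanged.

A, D, C, E, B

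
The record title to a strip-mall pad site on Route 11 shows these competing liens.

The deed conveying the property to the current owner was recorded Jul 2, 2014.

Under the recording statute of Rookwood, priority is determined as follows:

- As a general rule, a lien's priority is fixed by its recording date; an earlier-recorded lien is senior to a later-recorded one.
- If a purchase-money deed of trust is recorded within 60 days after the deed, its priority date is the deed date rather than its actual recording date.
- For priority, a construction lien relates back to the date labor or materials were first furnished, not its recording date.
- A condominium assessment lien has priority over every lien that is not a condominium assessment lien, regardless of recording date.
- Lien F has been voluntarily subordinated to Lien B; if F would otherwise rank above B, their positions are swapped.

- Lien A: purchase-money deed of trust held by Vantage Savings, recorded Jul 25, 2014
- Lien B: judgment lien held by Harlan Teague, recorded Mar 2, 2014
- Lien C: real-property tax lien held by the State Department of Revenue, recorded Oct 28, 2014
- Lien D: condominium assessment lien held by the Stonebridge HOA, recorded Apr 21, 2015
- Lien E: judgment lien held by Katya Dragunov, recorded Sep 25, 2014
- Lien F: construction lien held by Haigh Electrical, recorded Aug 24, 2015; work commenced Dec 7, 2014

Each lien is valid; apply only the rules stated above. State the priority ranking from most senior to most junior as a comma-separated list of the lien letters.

D, B, A, E, C, F

Effective dates after the stated exceptions: A relates back to the deed date Jul 2, 2014; F's effective date is Dec 7, 2014, when work began.
As a condominium assessment lien, D is senior to every other lien.
Among the remaining liens, by effective date: B (Mar 2, 2014), A (Jul 2, 2014), E (Sep 25, 2014), C (Oct 28, 2014), F (Dec 7, 2014).
F already ranks below B; the subordination has no effect.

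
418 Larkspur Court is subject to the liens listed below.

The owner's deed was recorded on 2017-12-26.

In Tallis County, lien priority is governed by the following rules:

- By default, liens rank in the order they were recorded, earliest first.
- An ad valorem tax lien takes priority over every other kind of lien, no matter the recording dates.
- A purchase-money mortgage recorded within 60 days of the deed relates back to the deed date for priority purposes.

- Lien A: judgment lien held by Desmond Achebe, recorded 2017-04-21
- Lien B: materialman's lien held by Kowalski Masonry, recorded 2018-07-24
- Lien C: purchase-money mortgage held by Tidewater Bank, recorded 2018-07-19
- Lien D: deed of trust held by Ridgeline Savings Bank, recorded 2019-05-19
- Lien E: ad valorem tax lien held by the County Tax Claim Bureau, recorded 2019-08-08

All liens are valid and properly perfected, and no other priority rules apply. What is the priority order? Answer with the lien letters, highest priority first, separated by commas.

E, A, C, B, D

Effective dates: C was recorded 205 days after the deed — beyond 60 days — so no relation-back applies.
E is an ad valorem tax lien, so it outranks all other liens regardless of date.
Remaining liens by effective date: A (2017-04-21), C (2018-07-19), B (2018-07-24), D (2019-05-19).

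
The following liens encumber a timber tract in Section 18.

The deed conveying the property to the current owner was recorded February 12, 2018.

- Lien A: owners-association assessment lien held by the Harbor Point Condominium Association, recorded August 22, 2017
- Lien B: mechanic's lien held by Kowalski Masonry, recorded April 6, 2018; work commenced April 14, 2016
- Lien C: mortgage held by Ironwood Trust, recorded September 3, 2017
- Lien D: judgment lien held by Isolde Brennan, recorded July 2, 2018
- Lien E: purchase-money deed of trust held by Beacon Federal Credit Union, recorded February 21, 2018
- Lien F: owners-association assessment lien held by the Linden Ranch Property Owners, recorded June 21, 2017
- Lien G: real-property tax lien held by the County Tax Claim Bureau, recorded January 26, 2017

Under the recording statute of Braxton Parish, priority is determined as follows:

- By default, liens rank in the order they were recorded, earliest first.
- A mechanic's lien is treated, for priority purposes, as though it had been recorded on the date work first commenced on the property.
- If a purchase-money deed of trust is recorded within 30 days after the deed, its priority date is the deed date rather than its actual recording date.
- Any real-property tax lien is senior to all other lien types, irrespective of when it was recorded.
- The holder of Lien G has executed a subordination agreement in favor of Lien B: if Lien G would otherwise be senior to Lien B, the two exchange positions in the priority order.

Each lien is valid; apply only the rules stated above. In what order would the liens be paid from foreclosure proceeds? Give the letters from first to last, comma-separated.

Adjusting effective dates: B's effective date is April 14, 2016, when work began; E was recorded within the 30-day window, so its effective date is the deed date February 12, 2018.
As a real-property tax lien, G is senior to every other lien.
Ordering the rest by effective date: B (April 14, 2016), F (June 21, 2017), A (August 22, 2017), C (September 3, 2017), E (February 12, 2018), D (July 2, 2018).
The subordination applies — G was senior to B — so G and B swap.

B, G, F, A, C, E, D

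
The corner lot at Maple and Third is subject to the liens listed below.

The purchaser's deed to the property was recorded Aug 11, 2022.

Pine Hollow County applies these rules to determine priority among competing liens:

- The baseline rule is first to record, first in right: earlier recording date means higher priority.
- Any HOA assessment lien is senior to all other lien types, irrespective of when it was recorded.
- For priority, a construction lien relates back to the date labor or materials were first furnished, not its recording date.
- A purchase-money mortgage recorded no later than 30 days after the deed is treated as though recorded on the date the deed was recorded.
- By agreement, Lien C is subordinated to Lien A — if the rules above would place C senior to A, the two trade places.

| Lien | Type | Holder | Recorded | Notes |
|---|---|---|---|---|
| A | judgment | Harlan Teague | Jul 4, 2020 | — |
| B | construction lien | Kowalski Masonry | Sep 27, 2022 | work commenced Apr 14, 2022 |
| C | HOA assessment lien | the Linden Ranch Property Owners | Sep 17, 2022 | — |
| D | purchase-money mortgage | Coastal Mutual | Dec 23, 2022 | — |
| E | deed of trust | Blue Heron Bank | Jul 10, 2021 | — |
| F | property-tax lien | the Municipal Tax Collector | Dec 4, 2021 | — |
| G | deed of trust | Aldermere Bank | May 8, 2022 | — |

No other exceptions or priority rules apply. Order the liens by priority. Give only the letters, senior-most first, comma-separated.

A, C, E, F, B, G, D

Effective dates after the stated exceptions: B is treated as recorded Apr 14, 2022, the work-commencement date; D missed the 30-day window (134 days after the deed), so its recording date stands.
C is an HOA assessment lien, so it outranks all other liens regardless of date.
Among the remaining liens, by effective date: A (Jul 4, 2020), E (Jul 10, 2021), F (Dec 4, 2021), B (Apr 14, 2022), G (May 8, 2022), D (Dec 23, 2022).
The subordination applies — C was senior to A — so C and A swap.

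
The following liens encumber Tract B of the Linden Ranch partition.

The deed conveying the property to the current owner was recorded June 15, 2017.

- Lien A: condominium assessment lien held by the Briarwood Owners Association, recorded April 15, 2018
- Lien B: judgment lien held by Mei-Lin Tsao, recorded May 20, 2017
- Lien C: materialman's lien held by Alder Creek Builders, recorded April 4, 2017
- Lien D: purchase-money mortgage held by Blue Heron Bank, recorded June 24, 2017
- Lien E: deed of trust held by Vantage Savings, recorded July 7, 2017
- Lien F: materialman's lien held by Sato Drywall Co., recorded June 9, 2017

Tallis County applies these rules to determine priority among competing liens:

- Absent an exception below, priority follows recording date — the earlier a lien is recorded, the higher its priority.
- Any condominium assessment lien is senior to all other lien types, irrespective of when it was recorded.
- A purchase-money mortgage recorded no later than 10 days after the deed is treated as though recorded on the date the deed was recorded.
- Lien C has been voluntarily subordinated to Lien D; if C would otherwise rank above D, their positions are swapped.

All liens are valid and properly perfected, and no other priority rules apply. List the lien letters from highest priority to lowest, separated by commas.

Adjusting effective dates: D's effective date is the deed date, June 15, 2017.
As a condominium assessment lien, A is senior to every other lien.
The other liens, earliest effective date first: C (April 4, 2017), B (May 20, 2017), F (June 9, 2017), D (June 15, 2017), E (July 7, 2017).
C would otherwise be senior to D, so under the subordination agreement C and D exchange positions.

A, D, B, F, C, E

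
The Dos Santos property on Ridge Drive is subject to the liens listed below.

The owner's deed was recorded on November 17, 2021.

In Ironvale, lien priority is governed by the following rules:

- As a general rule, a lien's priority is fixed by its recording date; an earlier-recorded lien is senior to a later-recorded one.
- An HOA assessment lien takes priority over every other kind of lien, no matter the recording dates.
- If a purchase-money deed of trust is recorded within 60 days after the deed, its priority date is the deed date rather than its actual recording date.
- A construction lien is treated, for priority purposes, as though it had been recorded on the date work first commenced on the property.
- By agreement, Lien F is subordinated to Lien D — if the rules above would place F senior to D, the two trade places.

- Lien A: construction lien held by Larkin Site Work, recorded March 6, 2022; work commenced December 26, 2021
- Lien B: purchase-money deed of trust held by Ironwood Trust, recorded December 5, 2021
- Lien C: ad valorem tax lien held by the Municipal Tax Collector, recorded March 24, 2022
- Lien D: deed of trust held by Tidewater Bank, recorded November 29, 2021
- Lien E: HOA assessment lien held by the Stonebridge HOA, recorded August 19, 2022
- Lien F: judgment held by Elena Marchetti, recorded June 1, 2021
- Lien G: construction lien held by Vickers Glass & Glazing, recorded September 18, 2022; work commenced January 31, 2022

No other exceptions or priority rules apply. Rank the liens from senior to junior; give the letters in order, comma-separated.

E, D, B, F, A, G, C

First, effective dates: A is treated as recorded December 26, 2021, the work-commencement date; B was recorded within the 60-day window, so its effective date is the deed date November 17, 2021; G's effective date is January 31, 2022, when work began.
E is an HOA assessment lien, so it outranks all other liens regardless of date.
The other liens, earliest effective date first: F (June 1, 2021), B (November 17, 2021), D (November 29, 2021), A (December 26, 2021), G (January 31, 2022), C (March 24, 2022).
F would otherwise be senior to D, so under the subordination agreement F and D exchange positions.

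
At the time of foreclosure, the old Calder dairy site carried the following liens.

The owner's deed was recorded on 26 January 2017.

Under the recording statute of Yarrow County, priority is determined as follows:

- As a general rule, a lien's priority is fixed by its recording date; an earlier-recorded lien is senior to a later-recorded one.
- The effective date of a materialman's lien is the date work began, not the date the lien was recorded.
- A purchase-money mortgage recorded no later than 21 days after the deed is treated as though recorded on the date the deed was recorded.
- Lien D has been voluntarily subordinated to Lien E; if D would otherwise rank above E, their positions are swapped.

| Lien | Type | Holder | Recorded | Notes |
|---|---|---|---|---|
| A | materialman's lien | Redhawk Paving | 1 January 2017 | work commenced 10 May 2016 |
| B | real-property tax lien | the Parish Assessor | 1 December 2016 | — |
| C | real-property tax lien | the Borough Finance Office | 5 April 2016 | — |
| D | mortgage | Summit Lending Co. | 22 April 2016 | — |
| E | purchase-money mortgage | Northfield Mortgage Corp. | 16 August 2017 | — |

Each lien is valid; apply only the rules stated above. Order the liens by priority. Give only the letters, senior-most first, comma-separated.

C, E, A, B, D

Effective dates after the stated exceptions: A's effective date is 10 May 2016, when work began; E was recorded 202 days after the deed — beyond 21 days — so no relation-back applies.
By effective date: C (5 April 2016), D (22 April 2016), A (10 May 2016), B (1 December 2016), E (16 August 2017).
D would otherwise be senior to E, so under the subordination agreement D and E exchange positions.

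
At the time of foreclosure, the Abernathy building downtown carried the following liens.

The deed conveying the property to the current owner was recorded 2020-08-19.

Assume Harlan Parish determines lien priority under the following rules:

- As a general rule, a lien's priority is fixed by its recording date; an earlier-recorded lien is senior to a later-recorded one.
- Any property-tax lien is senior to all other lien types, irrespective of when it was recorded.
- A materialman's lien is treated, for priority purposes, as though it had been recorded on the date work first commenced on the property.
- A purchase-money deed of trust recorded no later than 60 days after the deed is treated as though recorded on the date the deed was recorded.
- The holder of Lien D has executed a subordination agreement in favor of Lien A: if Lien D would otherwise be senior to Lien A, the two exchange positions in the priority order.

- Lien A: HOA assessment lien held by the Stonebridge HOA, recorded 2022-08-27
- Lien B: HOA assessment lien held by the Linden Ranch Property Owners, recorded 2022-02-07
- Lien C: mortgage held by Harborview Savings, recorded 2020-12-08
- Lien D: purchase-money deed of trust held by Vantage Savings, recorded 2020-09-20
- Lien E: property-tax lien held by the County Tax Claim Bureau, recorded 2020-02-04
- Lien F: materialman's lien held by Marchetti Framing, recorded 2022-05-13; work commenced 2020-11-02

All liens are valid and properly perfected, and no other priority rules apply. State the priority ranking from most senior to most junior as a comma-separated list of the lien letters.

E, A, F, C, B, D

Effective dates after the stated exceptions: D's effective date is the deed date, 2020-08-19; F is treated as recorded 2020-11-02, the work-commencement date.
As a property-tax lien, E is senior to every other lien.
Remaining liens by effective date: D (2020-08-19), F (2020-11-02), C (2020-12-08), B (2022-02-07), A (2022-08-27).
Because D would otherwise rank above A, the subordination swaps them.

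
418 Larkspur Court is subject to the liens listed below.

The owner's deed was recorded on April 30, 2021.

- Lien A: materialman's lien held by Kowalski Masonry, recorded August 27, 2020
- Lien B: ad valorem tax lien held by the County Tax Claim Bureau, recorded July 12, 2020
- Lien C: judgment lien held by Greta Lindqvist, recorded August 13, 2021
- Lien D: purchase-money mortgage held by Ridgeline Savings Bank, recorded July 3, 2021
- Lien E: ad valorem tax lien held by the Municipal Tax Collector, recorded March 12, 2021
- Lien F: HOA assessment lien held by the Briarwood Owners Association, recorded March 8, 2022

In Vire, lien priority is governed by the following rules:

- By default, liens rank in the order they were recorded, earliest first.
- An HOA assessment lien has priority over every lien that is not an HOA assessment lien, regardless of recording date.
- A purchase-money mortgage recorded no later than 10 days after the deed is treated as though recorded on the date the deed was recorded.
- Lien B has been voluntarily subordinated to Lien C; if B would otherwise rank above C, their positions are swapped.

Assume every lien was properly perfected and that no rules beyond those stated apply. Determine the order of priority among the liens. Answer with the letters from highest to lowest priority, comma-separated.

F, C, A, E, D, B

Effective dates after the stated exceptions: D missed the 10-day window (64 days after the deed), so its recording date stands.
F, as an HOA assessment lien, has superpriority and ranks first.
The other liens, earliest effective date first: B (July 12, 2020), A (August 27, 2020), E (March 12, 2021), D (July 3, 2021), C (August 13, 2021).
The subordination applies — B was senior to C — so B and C swap.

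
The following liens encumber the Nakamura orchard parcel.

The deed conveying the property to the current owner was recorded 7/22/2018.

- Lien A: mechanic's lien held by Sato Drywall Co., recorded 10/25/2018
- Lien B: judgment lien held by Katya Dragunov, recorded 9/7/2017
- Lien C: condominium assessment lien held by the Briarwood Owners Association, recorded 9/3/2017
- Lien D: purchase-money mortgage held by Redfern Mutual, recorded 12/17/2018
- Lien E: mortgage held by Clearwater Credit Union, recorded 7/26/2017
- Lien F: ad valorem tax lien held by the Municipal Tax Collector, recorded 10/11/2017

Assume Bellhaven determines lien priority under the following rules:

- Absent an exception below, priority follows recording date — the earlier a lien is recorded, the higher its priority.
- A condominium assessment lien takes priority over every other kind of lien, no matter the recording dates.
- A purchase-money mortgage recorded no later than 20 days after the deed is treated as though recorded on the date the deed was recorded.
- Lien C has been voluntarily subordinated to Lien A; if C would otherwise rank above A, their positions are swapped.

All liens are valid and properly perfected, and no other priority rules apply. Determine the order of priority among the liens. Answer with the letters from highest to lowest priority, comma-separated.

First, effective dates: D was recorded 148 days after the deed, outside the 20-day window, so it keeps its recording date.
As a condominium assessment lien, C is senior to every other lien.
Remaining liens by effective date: E (7/26/2017), B (9/7/2017), F (10/11/2017), A (10/25/2018), D (12/17/2018).
The subordination applies — C was senior to A — so C and A swap.

A, E, B, F, C, D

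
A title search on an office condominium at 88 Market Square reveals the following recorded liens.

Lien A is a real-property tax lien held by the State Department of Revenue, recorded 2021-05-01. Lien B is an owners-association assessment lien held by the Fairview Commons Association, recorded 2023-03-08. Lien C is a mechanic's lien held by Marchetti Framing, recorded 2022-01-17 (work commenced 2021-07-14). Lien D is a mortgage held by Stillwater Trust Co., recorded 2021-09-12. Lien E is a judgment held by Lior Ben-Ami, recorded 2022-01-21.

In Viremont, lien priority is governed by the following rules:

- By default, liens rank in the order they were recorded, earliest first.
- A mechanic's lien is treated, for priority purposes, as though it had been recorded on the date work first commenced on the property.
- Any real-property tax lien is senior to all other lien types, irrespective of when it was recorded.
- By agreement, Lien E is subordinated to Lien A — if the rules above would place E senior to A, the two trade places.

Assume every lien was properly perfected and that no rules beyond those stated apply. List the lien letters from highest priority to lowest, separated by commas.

A, C, D, E, B

Effective dates: C is treated as recorded 2021-07-14, the work-commencement date.
A is a real-property tax lien and takes priority over every other lien.
Among the remaining liens, by effective date: C (2021-07-14), D (2021-09-12), E (2022-01-21), B (2023-03-08).
E already ranks below A; the subordination has no effect.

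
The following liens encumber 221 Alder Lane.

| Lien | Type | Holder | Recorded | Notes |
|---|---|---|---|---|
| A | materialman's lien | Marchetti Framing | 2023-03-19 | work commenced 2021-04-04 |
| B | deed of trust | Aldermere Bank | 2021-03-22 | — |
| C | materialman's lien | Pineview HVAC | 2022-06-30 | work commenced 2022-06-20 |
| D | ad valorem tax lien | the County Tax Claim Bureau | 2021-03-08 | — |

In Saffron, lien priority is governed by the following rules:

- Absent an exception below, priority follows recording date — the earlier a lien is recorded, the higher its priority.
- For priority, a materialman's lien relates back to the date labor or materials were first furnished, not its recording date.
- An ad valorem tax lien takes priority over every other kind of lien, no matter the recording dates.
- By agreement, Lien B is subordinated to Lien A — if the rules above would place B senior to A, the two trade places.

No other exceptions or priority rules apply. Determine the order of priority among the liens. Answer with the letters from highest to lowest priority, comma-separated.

D, A, B, C

Effective dates: A is treated as recorded 2021-04-04, the work-commencement date; C is treated as recorded 2022-06-20, the work-commencement date.
D, as an ad valorem tax lien, has superpriority and ranks first.
The other liens, earliest effective date first: B (2021-03-22), A (2021-04-04), C (2022-06-20).
B is senior to A before the subordination, so the two trade places.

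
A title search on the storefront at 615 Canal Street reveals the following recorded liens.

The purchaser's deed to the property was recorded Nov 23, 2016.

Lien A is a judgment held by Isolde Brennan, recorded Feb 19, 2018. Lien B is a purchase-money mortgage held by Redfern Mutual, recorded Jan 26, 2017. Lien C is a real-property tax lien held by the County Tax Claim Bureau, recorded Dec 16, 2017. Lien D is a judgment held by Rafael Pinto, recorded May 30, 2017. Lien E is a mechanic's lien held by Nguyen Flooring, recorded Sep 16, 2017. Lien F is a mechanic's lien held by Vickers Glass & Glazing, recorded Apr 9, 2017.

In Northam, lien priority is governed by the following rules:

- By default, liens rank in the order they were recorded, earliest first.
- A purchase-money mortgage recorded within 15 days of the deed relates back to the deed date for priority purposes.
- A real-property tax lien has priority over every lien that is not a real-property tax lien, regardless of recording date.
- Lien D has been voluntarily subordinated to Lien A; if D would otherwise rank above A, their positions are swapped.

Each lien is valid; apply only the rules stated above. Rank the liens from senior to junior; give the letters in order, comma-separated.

Effective dates after the stated exceptions: B missed the 15-day window (64 days after the deed), so its recording date stands.
C, as a real-property tax lien, has superpriority and ranks first.
Ordering the rest by effective date: B (Jan 26, 2017), F (Apr 9, 2017), D (May 30, 2017), E (Sep 16, 2017), A (Feb 19, 2018).
Because D would otherwise rank above A, the subordination swaps them.

C, B, F, A, E, D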